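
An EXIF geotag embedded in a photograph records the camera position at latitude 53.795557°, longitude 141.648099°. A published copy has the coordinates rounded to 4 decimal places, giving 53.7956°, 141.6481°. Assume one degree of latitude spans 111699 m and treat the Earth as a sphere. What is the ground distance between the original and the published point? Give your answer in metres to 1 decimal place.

4.8 metres

The latitude changed by -0.000043° and the longitude by -0.000001°.
N–S: -0.000043° × 111699 m/° = -4.80306 m.
East–west at this latitude: -0.000001° × 111699 × cos 53.7956° ≈ -0.000001 × 65977 = -0.065977 m.
Hypotenuse of the two orthogonal shifts: √(4.80306² + 0.065977²) = 4.80351 m.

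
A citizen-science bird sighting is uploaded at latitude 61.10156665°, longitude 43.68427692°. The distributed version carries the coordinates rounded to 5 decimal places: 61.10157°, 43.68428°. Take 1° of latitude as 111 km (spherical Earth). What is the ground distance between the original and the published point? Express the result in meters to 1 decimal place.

0.4 meters

Δlat = 61.10156665 − 61.10157 = -0.00000335°; Δlon = 43.68427692 − 43.68428 = -0.00000308°.
N–S: -0.00000335° × 111000 m/° = -0.37185 m.
East–west at this latitude: -0.00000308° × 111000 × cos 61.1016° ≈ -0.00000308 × 53641.7 = -0.165216 m.
Distance: √(0.37185² + 0.165216²) ≈ 0.406902 m.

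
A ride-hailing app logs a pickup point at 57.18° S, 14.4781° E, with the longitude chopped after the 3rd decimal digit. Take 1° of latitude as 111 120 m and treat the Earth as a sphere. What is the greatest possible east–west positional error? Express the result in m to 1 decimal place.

60.2 m

Truncating at 3 decimal places can drop up to a full unit in the last place, so the longitude may be off by as much as 0.001°.
One degree of longitude at 57.18° is 111120 × cos 57.18° ≈ 111120 × 0.5420 = 60227.2 m.
East–west error: 0.001° × 60227.2 m/° ≈ 60.2272 m.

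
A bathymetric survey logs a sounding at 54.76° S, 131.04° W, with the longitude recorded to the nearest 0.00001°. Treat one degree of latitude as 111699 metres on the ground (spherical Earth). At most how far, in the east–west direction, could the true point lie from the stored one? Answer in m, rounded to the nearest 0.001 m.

0.322 m

Rounding to 5 decimal places leaves the longitude within ±5e-06° of the true value.
At latitude 54.76° a degree of longitude spans 111699 m × cos 54.76° = 111699 × 0.5770 ≈ 64450.6 m.
So at most 5e-06° × 64450.6 ≈ 0.322253 m east–west.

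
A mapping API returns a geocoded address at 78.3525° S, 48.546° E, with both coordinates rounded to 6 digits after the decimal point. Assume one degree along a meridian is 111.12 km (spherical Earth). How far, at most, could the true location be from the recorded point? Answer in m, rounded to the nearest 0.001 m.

0.057 m

Rounding to 6 decimal places leaves each coordinate within ±5e-07° of the true value.
North–south component: 5e-07° × 111120 = 0.05556 m.
E–W at 78.3525°: 5e-07° × 111120 × cos 78.3525° = 5e-07 × 111120 × 0.2019 ≈ 0.011217 m.
Combining orthogonally: (0.05556² + 0.011217²)^½ ≈ 0.056681 m.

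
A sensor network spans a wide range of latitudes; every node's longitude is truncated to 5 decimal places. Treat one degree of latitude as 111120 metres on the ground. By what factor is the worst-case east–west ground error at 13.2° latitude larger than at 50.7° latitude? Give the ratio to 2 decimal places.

Truncating at 5 decimal places can drop up to a full unit in the last place, so the longitude may be off by as much as 1e-05°.
Error at 13.2° = 1e-05° × 111120 × cos 13.2° ≈ 1.1112 × 0.9736 = 1.0818 m.
At 50.7°: 1e-05° × 111120 × cos 50.7° = 1e-05 × 111120 × 0.6334 ≈ 0.70381 m.
Ratio: 1.0818 / 0.70381 = cos 13.2° / cos 50.7° ≈ 1.5371.

1.54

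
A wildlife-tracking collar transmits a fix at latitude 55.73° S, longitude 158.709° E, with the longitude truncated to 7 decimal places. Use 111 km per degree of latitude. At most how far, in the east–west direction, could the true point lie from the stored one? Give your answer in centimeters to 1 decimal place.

Truncating at 7 decimal places can drop up to a full unit in the last place, so the longitude may be off by as much as 1e-07°.
At latitude 55.73° a degree of longitude spans 111000 m × cos 55.73° = 111000 × 0.5631 ≈ 62503.4 m.
Maximum E–W displacement: 1e-07 × 62503.4 = 0.00625034 m.
That is 0.00625034 m = 0.62503 cm.

0.6 centimeters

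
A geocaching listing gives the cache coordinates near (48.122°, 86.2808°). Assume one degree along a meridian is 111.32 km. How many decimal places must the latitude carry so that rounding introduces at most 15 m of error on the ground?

4 decimal places

One degree of latitude covers 111320 m.
With N decimal places the half-ulp bound is 0.5·10⁻ᴺ°, or 0.5·10⁻ᴺ × 111320 m on the ground.
Need 0.5 × 111320 × 10⁻ᴺ ≤ 15 → 10⁻ᴺ ≤ 2.695e-04, so N ≥ 3.57.
N = 3 would give 55.7 m (too coarse); N = 4 gives 5.57 m ≤ 15 m.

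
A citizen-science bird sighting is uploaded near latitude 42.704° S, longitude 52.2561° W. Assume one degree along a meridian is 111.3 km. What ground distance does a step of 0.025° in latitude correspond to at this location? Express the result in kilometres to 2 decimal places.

0.025° × 111300 m/° = 2782.5 m.
That is 2782.5 m = 2.7825 km.

2.78 kilometres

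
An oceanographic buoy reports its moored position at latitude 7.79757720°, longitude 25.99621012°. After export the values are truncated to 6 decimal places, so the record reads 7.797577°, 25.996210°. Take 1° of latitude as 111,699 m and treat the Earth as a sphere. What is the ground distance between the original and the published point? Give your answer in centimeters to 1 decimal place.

The latitude changed by +0.00000020° and the longitude by +0.00000012°.
North–south shift: 0.00000020 × 111699 = 0.0223398 m.
East–west at this latitude: 0.00000012° × 111699 × cos 7.79758° ≈ 0.00000012 × 110666 = 0.0132799 m.
Combined displacement = (0.0223398² + 0.0132799²)^½ ≈ 0.0259889 m.
That is 0.0259889 m = 2.5989 cm.

2.6 centimeters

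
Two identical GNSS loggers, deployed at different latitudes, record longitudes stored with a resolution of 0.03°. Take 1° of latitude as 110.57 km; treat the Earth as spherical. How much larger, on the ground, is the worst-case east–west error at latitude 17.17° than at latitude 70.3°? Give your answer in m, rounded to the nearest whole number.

With a 0.03° grid the true value lies within half a step, ±0.03°/2 = ±0.015°, of the stored one.
Error at 17.17° = 0.015° × 110570 × cos 17.17° ≈ 1658.5 × 0.9554 = 1584.6 m.
At 70.3°: 0.015° × 110570 × cos 70.3° = 0.015 × 110570 × 0.3371 ≈ 559.09 m.
Difference: 1584.6 − 559.09 = 1025.5 m.

1026 m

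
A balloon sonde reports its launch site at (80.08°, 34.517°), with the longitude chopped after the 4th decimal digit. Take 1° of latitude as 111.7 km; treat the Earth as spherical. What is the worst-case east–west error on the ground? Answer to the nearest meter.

Truncating at 4 decimal places can drop up to a full unit in the last place, so the longitude may be off by as much as 0.0001°.
Parallels shrink by cos φ, so at 80.08° a degree of longitude is 111700 × 0.1723 ≈ 19242.9 m.
East–west error: 0.0001° × 19242.9 m/° ≈ 1.92429 m.

2 meters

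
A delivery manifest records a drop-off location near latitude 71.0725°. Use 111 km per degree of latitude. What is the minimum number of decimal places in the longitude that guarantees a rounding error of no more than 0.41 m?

At 71.0725° one degree of longitude covers 111000 × cos 71.0725° ≈ 111000 × 0.3244 ≈ 36005.2 m.
With N decimal places the half-ulp bound is 0.5·10⁻ᴺ°, or 0.5·10⁻ᴺ × 36005.2 m on the ground.
Need 0.5 × 36005.2 × 10⁻ᴺ ≤ 0.41 → 10⁻ᴺ ≤ 2.277e-05, so N ≥ 4.64.
So 5 decimal places suffice (0.18 m); 4 would allow up to 1.8 m.

5 decimal places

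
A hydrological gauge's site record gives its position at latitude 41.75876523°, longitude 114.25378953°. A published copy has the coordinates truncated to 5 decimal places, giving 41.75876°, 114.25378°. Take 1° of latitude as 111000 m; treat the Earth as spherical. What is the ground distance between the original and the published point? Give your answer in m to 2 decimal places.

The latitude changed by +0.00000523° and the longitude by +0.00000953°.
N–S: 0.00000523° × 111000 m/° = 0.58053 m.
East–west at this latitude: 0.00000953° × 111000 × cos 41.7588° ≈ 0.00000953 × 82801.1 = 0.789094 m.
Hypotenuse of the two orthogonal shifts: √(0.58053² + 0.789094²) = 0.979635 m.

0.98 m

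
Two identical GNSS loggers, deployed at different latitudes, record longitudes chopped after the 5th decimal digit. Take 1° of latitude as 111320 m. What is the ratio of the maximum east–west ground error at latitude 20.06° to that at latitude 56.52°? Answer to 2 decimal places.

1.70

Truncating at 5 decimal places can drop up to a full unit in the last place, so the longitude may be off by as much as 1e-05°.
At 20.06°: 1e-05° × 111320 × cos 20.06° = 1e-05 × 111320 × 0.9393 ≈ 1.0457 m.
Error at 56.52° = 1e-05° × 111320 × cos 56.52° ≈ 1.1132 × 0.5516 = 0.61409 m.
Ratio: 1.0457 / 0.61409 = cos 20.06° / cos 56.52° ≈ 1.7028.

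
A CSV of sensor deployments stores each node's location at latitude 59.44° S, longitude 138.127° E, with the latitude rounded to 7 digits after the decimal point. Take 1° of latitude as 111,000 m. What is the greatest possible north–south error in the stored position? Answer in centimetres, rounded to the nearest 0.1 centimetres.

Rounding to 7 decimal places leaves the latitude within ±5e-08° of the true value.
North–south distance: 5e-08° × 111000 m/° = 0.00555 m.
That is 0.00555 m = 0.555 cm.

0.6 centimetres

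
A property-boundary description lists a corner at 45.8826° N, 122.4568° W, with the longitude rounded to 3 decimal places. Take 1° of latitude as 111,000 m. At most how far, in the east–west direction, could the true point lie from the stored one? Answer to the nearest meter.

Rounding to 3 decimal places leaves the longitude within ±0.0005° of the true value.
Parallels shrink by cos φ, so at 45.8826° a degree of longitude is 111000 × 0.6961 ≈ 77270.5 m.
Maximum E–W displacement: 0.0005 × 77270.5 = 38.6353 m.

39 meters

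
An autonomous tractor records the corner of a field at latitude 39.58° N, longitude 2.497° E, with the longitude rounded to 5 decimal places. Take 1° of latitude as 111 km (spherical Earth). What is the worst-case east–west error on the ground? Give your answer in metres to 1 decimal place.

0.4 metres

Rounding to 5 decimal places leaves the longitude within ±5e-06° of the true value.
Parallels shrink by cos φ, so at 39.58° a degree of longitude is 111000 × 0.7707 ≈ 85551.7 m.
East–west error: 5e-06° × 85551.7 m/° ≈ 0.427758 m.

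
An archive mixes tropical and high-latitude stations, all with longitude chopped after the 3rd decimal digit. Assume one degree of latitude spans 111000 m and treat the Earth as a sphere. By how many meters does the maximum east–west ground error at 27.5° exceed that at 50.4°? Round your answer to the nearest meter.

28 meters

Truncating at 3 decimal places can drop up to a full unit in the last place, so the longitude may be off by as much as 0.001°.
Error at 27.5° = 0.001° × 111000 × cos 27.5° ≈ 111 × 0.8870 = 98.458 m.
Error at 50.4° = 0.001° × 111000 × cos 50.4° ≈ 111 × 0.6374 = 70.754 m.
Difference: 98.458 − 70.754 = 27.704 m.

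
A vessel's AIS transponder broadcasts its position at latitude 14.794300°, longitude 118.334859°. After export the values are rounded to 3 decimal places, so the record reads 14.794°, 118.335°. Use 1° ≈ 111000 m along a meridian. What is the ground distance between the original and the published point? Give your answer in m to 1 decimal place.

The latitude changed by +0.000300° and the longitude by -0.000141°.
North–south shift: 0.000300 × 111000 = 33.3 m.
East–west at this latitude: -0.000141° × 111000 × cos 14.794° ≈ -0.000141 × 107320 = -15.1322 m.
Hypotenuse of the two orthogonal shifts: √(33.3² + 15.1322²) = 36.5769 m.

36.6 m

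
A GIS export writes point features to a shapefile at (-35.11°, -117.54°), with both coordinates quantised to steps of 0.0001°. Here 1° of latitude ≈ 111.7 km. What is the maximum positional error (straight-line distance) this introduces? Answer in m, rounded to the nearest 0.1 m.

7.2 m

With a 0.0001° grid the true value lies within half a step, ±0.0001°/2 = ±5e-05°, of the stored one.
North–south component: 5e-05° × 111700 = 5.585 m.
East–west component at 35.11°: 5e-05° × 111700 × cos 35.11° ≈ 5e-05 × 91376.1 ≈ 4.56881 m.
Combining orthogonally: (5.585² + 4.56881²)^½ ≈ 7.21569 m.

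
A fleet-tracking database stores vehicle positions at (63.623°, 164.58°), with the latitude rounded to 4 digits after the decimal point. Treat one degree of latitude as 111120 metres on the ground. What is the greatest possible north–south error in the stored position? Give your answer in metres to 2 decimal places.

5.56 metres

Rounding to 4 decimal places leaves the latitude within ±5e-05° of the true value.
North–south distance: 5e-05° × 111120 m/° = 5.556 m.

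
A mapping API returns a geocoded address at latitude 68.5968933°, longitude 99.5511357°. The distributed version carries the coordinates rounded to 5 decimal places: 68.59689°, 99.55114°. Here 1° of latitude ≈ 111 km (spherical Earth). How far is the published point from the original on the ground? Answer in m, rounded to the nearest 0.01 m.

0.41 m

The latitude changed by +0.0000033° and the longitude by -0.0000043°.
North–south shift: 0.0000033 × 111000 = 0.3663 m.
E–W at 68.5969°: -0.0000043° × 111000 × cos 68.5969° = -0.0000043 × 111000 × 0.3649 ≈ -0.17418 m.
Combined displacement = (0.3663² + 0.17418²)^½ ≈ 0.405604 m.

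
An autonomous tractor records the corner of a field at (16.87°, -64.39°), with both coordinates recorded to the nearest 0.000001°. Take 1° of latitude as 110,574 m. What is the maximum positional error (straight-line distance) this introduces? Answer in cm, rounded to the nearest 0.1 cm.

7.7 cm

Rounding to 6 decimal places leaves each coordinate within ±5e-07° of the true value.
N–S: 5e-07° × 110574 m/° = 0.055287 m.
East–west component at 16.87°: 5e-07° × 110574 × cos 16.87° ≈ 5e-07 × 105816 ≈ 0.0529078 m.
Combining orthogonally: (0.055287² + 0.0529078²)^½ ≈ 0.0765237 m.
That is 0.0765237 m = 7.6524 cm.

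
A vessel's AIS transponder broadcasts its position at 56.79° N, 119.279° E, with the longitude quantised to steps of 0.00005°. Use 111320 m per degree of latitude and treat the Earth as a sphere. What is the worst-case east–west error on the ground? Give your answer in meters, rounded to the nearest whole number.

With a 0.00005° grid the true value lies within half a step, ±0.00005°/2 = ±2.5e-05°, of the stored one.
At latitude 56.79° a degree of longitude spans 111320 m × cos 56.79° = 111320 × 0.5477 ≈ 60971 m.
East–west error: 2.5e-05° × 60971 m/° ≈ 1.52427 m.

2 meters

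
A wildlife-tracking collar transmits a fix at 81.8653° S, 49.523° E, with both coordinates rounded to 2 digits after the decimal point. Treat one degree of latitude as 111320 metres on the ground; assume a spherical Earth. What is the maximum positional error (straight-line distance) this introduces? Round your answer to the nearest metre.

Rounding to 2 decimal places leaves each coordinate within ±0.005° of the true value.
Latitude error → 0.005 × 111320 = 556.6 m along the meridian.
E–W at 81.8653°: 0.005° × 111320 × cos 81.8653° = 0.005 × 111320 × 0.1415 ≈ 78.7593 m.
The two errors are perpendicular, so the maximum displacement is √(556.6² + 78.7593²) ≈ 562.145 m.

562 metres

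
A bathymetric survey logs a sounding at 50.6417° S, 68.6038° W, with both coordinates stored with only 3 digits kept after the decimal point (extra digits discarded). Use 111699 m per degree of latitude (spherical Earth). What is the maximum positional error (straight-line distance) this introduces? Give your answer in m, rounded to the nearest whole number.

132 m

Truncating at 3 decimal places can drop up to a full unit in the last place, so each coordinate may be off by as much as 0.001°.
North–south component: 0.001° × 111699 = 111.699 m.
Longitude error → 0.001 × 111699 × cos 50.6417° = 0.001 × 111699 × 0.6342 ≈ 70.8359 m.
The two errors are perpendicular, so the maximum displacement is √(111.699² + 70.8359²) ≈ 132.266 m.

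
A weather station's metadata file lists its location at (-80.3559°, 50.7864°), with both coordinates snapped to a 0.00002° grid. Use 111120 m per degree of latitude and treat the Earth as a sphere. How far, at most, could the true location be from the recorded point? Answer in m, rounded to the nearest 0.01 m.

1.13 m

With a 0.00002° grid the true value lies within half a step, ±0.00002°/2 = ±1e-05°, of the stored one.
North–south component: 1e-05° × 111120 = 1.1112 m.
East–west component at 80.3559°: 1e-05° × 111120 × cos 80.3559° ≈ 1e-05 × 18615.7 ≈ 0.186157 m.
Worst case both components are at the extreme and orthogonal: √(1.1112² + 0.186157²) ≈ 1.12669 m.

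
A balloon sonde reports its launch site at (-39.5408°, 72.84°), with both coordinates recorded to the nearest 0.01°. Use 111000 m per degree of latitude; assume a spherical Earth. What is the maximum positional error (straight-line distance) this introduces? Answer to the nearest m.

Rounding to 2 decimal places leaves each coordinate within ±0.005° of the true value.
Latitude error → 0.005 × 111000 = 555 m along the meridian.
Longitude error → 0.005 × 111000 × cos 39.5408° = 0.005 × 111000 × 0.7712 ≈ 428 m.
Worst case both components are at the extreme and orthogonal: √(555² + 428²) ≈ 700.863 m.

701 m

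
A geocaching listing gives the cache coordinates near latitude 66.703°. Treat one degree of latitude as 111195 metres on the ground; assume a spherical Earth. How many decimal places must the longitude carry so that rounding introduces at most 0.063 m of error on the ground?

At 66.703° one degree of longitude covers 111195 × cos 66.703° ≈ 111195 × 0.3955 ≈ 43977.3 m.
N decimal places → at most half a unit in the last place, 0.5 × 10⁻ᴺ° = 43977.3/2 × 10⁻ᴺ m.
Setting 21988.7 × 10⁻ᴺ ≤ 0.063 gives 10ᴺ ≥ 3.49e+05, i.e. N ≥ 5.54.
So 6 decimal places suffice (0.022 m); 5 would allow up to 0.22 m.

6 decimal places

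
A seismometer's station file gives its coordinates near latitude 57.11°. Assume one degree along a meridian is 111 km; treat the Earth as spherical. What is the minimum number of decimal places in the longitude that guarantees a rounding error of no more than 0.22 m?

6 decimal places

At 57.11° one degree of longitude covers 111000 × cos 57.11° ≈ 111000 × 0.5430 ≈ 60276.1 m.
With N decimal places the half-ulp bound is 0.5·10⁻ᴺ°, or 0.5·10⁻ᴺ × 60276.1 m on the ground.
Need 0.5 × 60276.1 × 10⁻ᴺ ≤ 0.22 → 10⁻ᴺ ≤ 7.300e-06, so N ≥ 5.14.
At 5 places the error can reach 0.301 m, but 6 places keeps it to 0.0301 m.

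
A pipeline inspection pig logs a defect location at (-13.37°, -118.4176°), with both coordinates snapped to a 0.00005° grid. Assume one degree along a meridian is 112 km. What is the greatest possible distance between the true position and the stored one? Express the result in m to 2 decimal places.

3.91 m

With a 0.00005° grid the true value lies within half a step, ±0.00005°/2 = ±2.5e-05°, of the stored one.
Latitude error → 2.5e-05 × 112000 = 2.8 m along the meridian.
Longitude error → 2.5e-05 × 112000 × cos 13.37° = 2.5e-05 × 112000 × 0.9729 ≈ 2.72411 m.
The two errors are perpendicular, so the maximum displacement is √(2.8² + 2.72411²) ≈ 3.90651 m.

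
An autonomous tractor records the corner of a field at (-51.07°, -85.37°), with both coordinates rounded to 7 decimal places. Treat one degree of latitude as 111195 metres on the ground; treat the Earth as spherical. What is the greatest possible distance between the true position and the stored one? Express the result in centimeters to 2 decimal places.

Rounding to 7 decimal places leaves each coordinate within ±5e-08° of the true value.
North–south component: 5e-08° × 111195 = 0.00555975 m.
Longitude error → 5e-08 × 111195 × cos 51.07° = 5e-08 × 111195 × 0.6284 ≈ 0.00349358 m.
Worst case both components are at the extreme and orthogonal: √(0.00555975² + 0.00349358²) ≈ 0.00656627 m.
That is 0.00656627 m = 0.65663 cm.

0.66 centimeters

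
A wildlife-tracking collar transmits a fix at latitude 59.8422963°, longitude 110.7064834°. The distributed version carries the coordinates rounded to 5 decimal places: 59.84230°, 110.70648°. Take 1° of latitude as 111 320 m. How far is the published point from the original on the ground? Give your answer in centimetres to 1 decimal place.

45.4 centimetres

Δlat = 59.8422963 − 59.84230 = -0.0000037°; Δlon = 110.7064834 − 110.70648 = +0.0000034°.
N–S: -0.0000037° × 111320 m/° = -0.411884 m.
East–west at this latitude: 0.0000034° × 111320 × cos 59.8423° ≈ 0.0000034 × 55925.1 = 0.190145 m.
Combined displacement = (0.411884² + 0.190145²)^½ ≈ 0.453656 m.
That is 0.453656 m = 45.366 cm.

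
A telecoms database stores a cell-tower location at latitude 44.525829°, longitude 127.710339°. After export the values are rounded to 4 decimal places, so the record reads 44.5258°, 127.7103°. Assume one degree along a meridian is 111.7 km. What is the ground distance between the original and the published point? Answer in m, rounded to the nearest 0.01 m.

Δlat = 44.525829 − 44.5258 = +0.000029°; Δlon = 127.710339 − 127.7103 = +0.000039°.
North–south shift: 0.000029 × 111700 = 3.2393 m.
E–W at 44.5258°: 0.000039° × 111700 × cos 44.5258° = 0.000039 × 111700 × 0.7129 ≈ 3.10576 m.
Hypotenuse of the two orthogonal shifts: √(3.2393² + 3.10576²) = 4.48763 m.

4.49 m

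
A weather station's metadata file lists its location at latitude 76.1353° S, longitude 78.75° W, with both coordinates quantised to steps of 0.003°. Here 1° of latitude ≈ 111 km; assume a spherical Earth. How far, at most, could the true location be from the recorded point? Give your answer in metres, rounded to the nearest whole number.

With a 0.003° grid the true value lies within half a step, ±0.003°/2 = ±0.0015°, of the stored one.
North–south component: 0.0015° × 111000 = 166.5 m.
E–W at 76.1353°: 0.0015° × 111000 × cos 76.1353° = 0.0015 × 111000 × 0.2396 ≈ 39.8984 m.
The two errors are perpendicular, so the maximum displacement is √(166.5² + 39.8984²) ≈ 171.214 m.

171 metres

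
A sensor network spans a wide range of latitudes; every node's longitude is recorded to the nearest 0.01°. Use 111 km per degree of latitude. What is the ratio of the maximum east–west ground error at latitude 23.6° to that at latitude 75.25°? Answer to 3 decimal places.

Rounding to 2 decimal places leaves the longitude within ±0.005° of the true value.
Error at 23.6° = 0.005° × 111000 × cos 23.6° ≈ 555 × 0.9164 = 508.58 m.
At 75.25°: 0.005° × 111000 × cos 75.25° = 0.005 × 111000 × 0.2546 ≈ 141.3 m.
Ratio: 508.58 / 141.3 = cos 23.6° / cos 75.25° ≈ 3.5992.

3.599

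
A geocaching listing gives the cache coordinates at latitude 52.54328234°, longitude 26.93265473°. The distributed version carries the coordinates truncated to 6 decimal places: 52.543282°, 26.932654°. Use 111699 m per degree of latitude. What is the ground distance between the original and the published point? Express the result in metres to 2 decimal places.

0.06 metres

The latitude changed by +0.00000034° and the longitude by +0.00000073°.
N–S: 0.00000034° × 111699 m/° = 0.0379777 m.
E–W at 52.5433°: 0.00000073° × 111699 × cos 52.5433° = 0.00000073 × 111699 × 0.6082 ≈ 0.0495897 m.
Combined displacement = (0.0379777² + 0.0495897²)^½ ≈ 0.0624615 m.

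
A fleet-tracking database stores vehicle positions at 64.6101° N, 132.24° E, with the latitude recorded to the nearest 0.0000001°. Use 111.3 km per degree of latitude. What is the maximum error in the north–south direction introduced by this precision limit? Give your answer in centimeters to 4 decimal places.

0.5565 centimeters

Rounding to 7 decimal places leaves the latitude within ±5e-08° of the true value.
North–south distance: 5e-08° × 111300 m/° = 0.005565 m.
That is 0.005565 m = 0.5565 cm.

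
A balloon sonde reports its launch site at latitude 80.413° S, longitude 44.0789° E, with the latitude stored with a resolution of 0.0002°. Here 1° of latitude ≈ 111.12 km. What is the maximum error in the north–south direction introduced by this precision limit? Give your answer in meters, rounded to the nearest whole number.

11 meters

With a 0.0002° grid the true value lies within half a step, ±0.0002°/2 = ±0.0001°, of the stored one.
So the N–S error is at most 0.0001 × 111120 = 11.112 m.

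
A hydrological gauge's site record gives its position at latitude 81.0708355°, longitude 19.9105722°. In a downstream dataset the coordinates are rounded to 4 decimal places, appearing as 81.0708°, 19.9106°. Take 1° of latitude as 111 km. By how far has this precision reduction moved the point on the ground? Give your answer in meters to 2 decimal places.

3.97 meters

The latitude changed by +0.0000355° and the longitude by -0.0000278°.
North–south shift: 0.0000355 × 111000 = 3.9405 m.
East–west at this latitude: -0.0000278° × 111000 × cos 81.0708° ≈ -0.0000278 × 17228.7 = -0.478959 m.
Combined displacement = (3.9405² + 0.478959²)^½ ≈ 3.9695 m.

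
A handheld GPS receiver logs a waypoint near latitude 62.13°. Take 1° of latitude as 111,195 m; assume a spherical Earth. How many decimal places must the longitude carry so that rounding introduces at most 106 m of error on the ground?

At 62.13° one degree of longitude covers 111195 × cos 62.13° ≈ 111195 × 0.4675 ≈ 51980 m.
N decimal places → at most half a unit in the last place, 0.5 × 10⁻ᴺ° = 51980/2 × 10⁻ᴺ m.
Need 0.5 × 51980 × 10⁻ᴺ ≤ 106 → 10⁻ᴺ ≤ 4.078e-03, so N ≥ 2.39.
N = 2 would give 260 m (too coarse); N = 3 gives 26 m ≤ 106 m.

3 decimal places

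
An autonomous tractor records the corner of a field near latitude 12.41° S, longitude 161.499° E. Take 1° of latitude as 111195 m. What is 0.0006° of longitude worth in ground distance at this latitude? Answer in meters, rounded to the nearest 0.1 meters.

At 12.41° a degree of longitude is 111195 × cos 12.41° ≈ 108597 m, so 0.0006° corresponds to 65.1581 m.

65.2 meters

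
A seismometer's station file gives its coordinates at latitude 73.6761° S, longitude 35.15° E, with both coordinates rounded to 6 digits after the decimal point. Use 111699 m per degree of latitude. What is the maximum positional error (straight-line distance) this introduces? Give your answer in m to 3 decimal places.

0.058 m

Rounding to 6 decimal places leaves each coordinate within ±5e-07° of the true value.
North–south component: 5e-07° × 111699 = 0.0558495 m.
E–W at 73.6761°: 5e-07° × 111699 × cos 73.6761° = 5e-07 × 111699 × 0.2811 ≈ 0.0156975 m.
Worst case both components are at the extreme and orthogonal: √(0.0558495² + 0.0156975²) ≈ 0.0580136 m.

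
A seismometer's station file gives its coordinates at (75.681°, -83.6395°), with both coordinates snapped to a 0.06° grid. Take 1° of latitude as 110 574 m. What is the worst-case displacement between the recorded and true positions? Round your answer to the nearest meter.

With a 0.06° grid the true value lies within half a step, ±0.06°/2 = ±0.03°, of the stored one.
Latitude error → 0.03 × 110574 = 3317.22 m along the meridian.
E–W at 75.681°: 0.03° × 110574 × cos 75.681° = 0.03 × 110574 × 0.2473 ≈ 820.416 m.
Combining orthogonally: (3317.22² + 820.416²)^½ ≈ 3417.17 m.

3417 meters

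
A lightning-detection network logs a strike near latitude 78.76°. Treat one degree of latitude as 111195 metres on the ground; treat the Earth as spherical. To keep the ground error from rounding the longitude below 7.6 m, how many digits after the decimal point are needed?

4 decimal places

At 78.76° one degree of longitude covers 111195 × cos 78.76° ≈ 111195 × 0.1949 ≈ 21674 m.
With N decimal places the half-ulp bound is 0.5·10⁻ᴺ°, or 0.5·10⁻ᴺ × 21674 m on the ground.
Need 0.5 × 21674 × 10⁻ᴺ ≤ 7.6 → 10⁻ᴺ ≤ 7.013e-04, so N ≥ 3.15.
At 3 places the error can reach 10.8 m, but 4 places keeps it to 1.08 m.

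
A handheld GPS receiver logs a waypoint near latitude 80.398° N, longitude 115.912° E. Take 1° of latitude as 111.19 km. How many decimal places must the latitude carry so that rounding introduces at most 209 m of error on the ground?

One degree of latitude covers 111190 m.
N decimal places → at most half a unit in the last place, 0.5 × 10⁻ᴺ° = 111190/2 × 10⁻ᴺ m.
Need 0.5 × 111190 × 10⁻ᴺ ≤ 209 → 10⁻ᴺ ≤ 3.759e-03, so N ≥ 2.42.
At 2 places the error can reach 556 m, but 3 places keeps it to 55.6 m.

3 decimal places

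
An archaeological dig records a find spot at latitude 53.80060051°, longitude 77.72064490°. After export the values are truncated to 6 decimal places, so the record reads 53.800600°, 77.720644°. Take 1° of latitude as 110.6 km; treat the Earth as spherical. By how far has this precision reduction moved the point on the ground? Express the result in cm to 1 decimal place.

8.1 cm

The latitude changed by +0.00000051° and the longitude by +0.00000090°.
N–S: 0.00000051° × 110600 m/° = 0.056406 m.
E–W at 53.8006°: 0.00000090° × 110600 × cos 53.8006° = 0.00000090 × 110600 × 0.5906 ≈ 0.058788 m.
Hypotenuse of the two orthogonal shifts: √(0.056406² + 0.058788²) = 0.0814719 m.
That is 0.0814719 m = 8.1472 cm.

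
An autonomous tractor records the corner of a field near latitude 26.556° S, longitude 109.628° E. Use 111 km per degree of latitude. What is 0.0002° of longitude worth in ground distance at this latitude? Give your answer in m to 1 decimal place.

At 26.556° a degree of longitude is 111000 × cos 26.556° ≈ 99289.3 m, so 0.0002° corresponds to 19.8579 m.

19.9 m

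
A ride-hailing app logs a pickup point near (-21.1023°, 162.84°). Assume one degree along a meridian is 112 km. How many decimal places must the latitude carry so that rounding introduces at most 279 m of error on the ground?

One degree of latitude covers 112000 m.
With N decimal places the half-ulp bound is 0.5·10⁻ᴺ°, or 0.5·10⁻ᴺ × 112000 m on the ground.
Setting 56000 × 10⁻ᴺ ≤ 279 gives 10ᴺ ≥ 200.7, i.e. N ≥ 2.30.
N = 2 would give 560 m (too coarse); N = 3 gives 56 m ≤ 279 m.

3 decimal places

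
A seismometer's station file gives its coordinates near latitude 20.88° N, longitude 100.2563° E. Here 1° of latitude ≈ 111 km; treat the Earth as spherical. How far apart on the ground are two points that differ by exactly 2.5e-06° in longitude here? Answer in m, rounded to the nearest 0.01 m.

0.26 m

One degree of longitude here spans 111000 × cos 20.88° = 111000 × 0.9343 ≈ 103711 m; 2.5e-06° of that is 0.259276 m.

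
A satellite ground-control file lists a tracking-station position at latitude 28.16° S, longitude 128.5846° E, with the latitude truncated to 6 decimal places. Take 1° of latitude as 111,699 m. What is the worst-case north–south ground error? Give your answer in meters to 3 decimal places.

Truncating at 6 decimal places can drop up to a full unit in the last place, so the latitude may be off by as much as 1e-06°.
Along the meridian that is 1e-06° × 111699 m/° = 0.111699 m.

0.112 meters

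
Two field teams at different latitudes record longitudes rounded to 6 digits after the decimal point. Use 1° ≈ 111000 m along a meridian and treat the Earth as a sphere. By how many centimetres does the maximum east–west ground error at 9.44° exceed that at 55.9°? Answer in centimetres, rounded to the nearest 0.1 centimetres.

2.4 centimetres

Rounding to 6 decimal places leaves the longitude within ±5e-07° of the true value.
Error at 9.44° = 5e-07° × 111000 × cos 9.44° ≈ 0.0555 × 0.9865 = 0.054748 m.
At 55.9°: 5e-07° × 111000 × cos 55.9° = 5e-07 × 111000 × 0.5606 ≈ 0.031115 m.
Difference: 0.054748 − 0.031115 = 0.023633 m.
That is 0.0236329 m = 2.3633 cm.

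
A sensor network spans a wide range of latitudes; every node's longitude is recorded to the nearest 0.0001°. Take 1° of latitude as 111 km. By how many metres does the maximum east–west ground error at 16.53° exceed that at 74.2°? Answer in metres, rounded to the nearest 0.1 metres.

Rounding to 4 decimal places leaves the longitude within ±5e-05° of the true value.
Error at 16.53° = 5e-05° × 111000 × cos 16.53° ≈ 5.55 × 0.9587 = 5.3206 m.
At 74.2°: 5e-05° × 111000 × cos 74.2° = 5e-05 × 111000 × 0.2723 ≈ 1.5112 m.
So the lower-latitude error exceeds the higher by 5.3206 − 1.5112 = 3.8095 m.

3.8 metres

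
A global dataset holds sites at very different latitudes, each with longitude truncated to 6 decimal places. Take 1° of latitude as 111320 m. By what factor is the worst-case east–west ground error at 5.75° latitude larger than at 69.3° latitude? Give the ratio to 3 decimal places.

Truncating at 6 decimal places can drop up to a full unit in the last place, so the longitude may be off by as much as 1e-06°.
Error at 5.75° = 1e-06° × 111320 × cos 5.75° ≈ 0.11132 × 0.9950 = 0.11076 m.
At 69.3°: 1e-06° × 111320 × cos 69.3° = 1e-06 × 111320 × 0.3535 ≈ 0.039349 m.
Ratio: 0.11076 / 0.039349 = cos 5.75° / cos 69.3° ≈ 2.8148.

2.815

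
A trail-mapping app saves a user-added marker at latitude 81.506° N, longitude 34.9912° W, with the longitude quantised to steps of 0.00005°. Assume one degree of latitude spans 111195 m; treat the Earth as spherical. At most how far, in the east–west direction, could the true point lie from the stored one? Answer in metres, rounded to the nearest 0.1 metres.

With a 0.00005° grid the true value lies within half a step, ±0.00005°/2 = ±2.5e-05°, of the stored one.
At latitude 81.506° a degree of longitude spans 111195 m × cos 81.506° = 111195 × 0.1477 ≈ 16424.2 m.
So at most 2.5e-05° × 16424.2 ≈ 0.410604 m east–west.

0.4 metres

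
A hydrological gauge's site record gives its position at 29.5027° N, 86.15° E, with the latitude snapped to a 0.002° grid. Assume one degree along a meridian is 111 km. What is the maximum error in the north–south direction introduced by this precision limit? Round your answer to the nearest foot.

364 feet

With a 0.002° grid the true value lies within half a step, ±0.002°/2 = ±0.001°, of the stored one.
Along the meridian that is 0.001° × 111000 m/° = 111 m.
Converting: 111 m × 3.2808 ft/m ≈ 364.17 ft.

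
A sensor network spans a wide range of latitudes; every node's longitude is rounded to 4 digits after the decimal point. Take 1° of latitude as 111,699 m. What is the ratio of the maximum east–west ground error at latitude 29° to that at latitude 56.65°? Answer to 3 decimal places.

Rounding to 4 decimal places leaves the longitude within ±5e-05° of the true value.
Error at 29° = 5e-05° × 111699 × cos 29° ≈ 5.585 × 0.8746 = 4.8847 m.
At 56.65°: 5e-05° × 111699 × cos 56.65° = 5e-05 × 111699 × 0.5498 ≈ 3.0703 m.
The ratio reduces to cos 29° / cos 56.65° = 0.8746/0.5498 ≈ 1.5909.

1.591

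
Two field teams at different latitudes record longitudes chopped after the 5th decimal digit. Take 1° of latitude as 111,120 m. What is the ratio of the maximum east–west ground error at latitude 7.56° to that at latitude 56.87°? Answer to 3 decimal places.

Truncating at 5 decimal places can drop up to a full unit in the last place, so the longitude may be off by as much as 1e-05°.
At 7.56°: 1e-05° × 111120 × cos 7.56° = 1e-05 × 111120 × 0.9913 ≈ 1.1015 m.
Error at 56.87° = 1e-05° × 111120 × cos 56.87° ≈ 1.1112 × 0.5465 = 0.60732 m.
The ratio reduces to cos 7.56° / cos 56.87° = 0.9913/0.5465 ≈ 1.8138.

1.814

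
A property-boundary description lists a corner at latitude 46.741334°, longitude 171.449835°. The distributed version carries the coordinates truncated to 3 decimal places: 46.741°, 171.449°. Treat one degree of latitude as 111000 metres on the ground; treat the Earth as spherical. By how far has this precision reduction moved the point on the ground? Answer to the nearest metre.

74 metres

Δlat = 46.741334 − 46.741 = +0.000334°; Δlon = 171.449835 − 171.449 = +0.000835°.
N–S: 0.000334° × 111000 m/° = 37.074 m.
East–west at this latitude: 0.000835° × 111000 × cos 46.741° ≈ 0.000835 × 76068 = 63.5168 m.
Hypotenuse of the two orthogonal shifts: √(37.074² + 63.5168²) = 73.545 m.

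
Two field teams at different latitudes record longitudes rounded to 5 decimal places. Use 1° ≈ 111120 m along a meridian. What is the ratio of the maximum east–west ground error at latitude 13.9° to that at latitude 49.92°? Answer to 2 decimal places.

1.51

Rounding to 5 decimal places leaves the longitude within ±5e-06° of the true value.
At 13.9°: 5e-06° × 111120 × cos 13.9° = 5e-06 × 111120 × 0.9707 ≈ 0.53933 m.
Error at 49.92° = 5e-06° × 111120 × cos 49.92° ≈ 0.5556 × 0.6439 = 0.35773 m.
The ratio reduces to cos 13.9° / cos 49.92° = 0.9707/0.6439 ≈ 1.5077.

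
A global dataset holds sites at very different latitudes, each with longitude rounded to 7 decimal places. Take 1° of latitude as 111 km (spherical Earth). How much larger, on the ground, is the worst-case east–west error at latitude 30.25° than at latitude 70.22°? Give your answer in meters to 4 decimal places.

0.0029 meters

Rounding to 7 decimal places leaves the longitude within ±5e-08° of the true value.
At 30.25°: 5e-08° × 111000 × cos 30.25° = 5e-08 × 111000 × 0.8638 ≈ 0.0047943 m.
Error at 70.22° = 5e-08° × 111000 × cos 70.22° ≈ 0.00555 × 0.3384 = 0.0018782 m.
Difference: 0.0047943 − 0.0018782 = 0.0029161 m.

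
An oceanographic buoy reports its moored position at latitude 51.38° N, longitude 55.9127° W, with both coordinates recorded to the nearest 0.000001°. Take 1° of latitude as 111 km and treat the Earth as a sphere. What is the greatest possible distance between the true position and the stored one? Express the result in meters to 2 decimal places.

0.07 meters

Rounding to 6 decimal places leaves each coordinate within ±5e-07° of the true value.
North–south component: 5e-07° × 111000 = 0.0555 m.
Longitude error → 5e-07 × 111000 × cos 51.38° = 5e-07 × 111000 × 0.6242 ≈ 0.0346405 m.
The two errors are perpendicular, so the maximum displacement is √(0.0555² + 0.0346405²) ≈ 0.0654233 m.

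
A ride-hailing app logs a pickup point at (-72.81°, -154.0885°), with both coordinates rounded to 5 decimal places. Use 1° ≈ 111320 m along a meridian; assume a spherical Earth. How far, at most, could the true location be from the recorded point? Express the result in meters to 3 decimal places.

0.580 meters

Rounding to 5 decimal places leaves each coordinate within ±5e-06° of the true value.
N–S: 5e-06° × 111320 m/° = 0.5566 m.
E–W at 72.81°: 5e-06° × 111320 × cos 72.81° = 5e-06 × 111320 × 0.2955 ≈ 0.164498 m.
The two errors are perpendicular, so the maximum displacement is √(0.5566² + 0.164498²) ≈ 0.580399 m.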